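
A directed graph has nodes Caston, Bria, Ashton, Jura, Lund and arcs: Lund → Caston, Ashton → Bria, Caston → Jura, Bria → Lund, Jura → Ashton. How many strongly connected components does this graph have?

1

{Bria, Jura, Lund, Ashton, Caston} are all mutually reachable — one SCC of size 5.
That gives 1 strongly connected component.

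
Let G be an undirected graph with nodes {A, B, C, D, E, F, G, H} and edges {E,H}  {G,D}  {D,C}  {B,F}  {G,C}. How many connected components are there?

4

A is isolated — a component by itself.
Starting from E we can reach E, H. That is one component of size 2.
Starting from B we can reach B, F. That is one component of size 2.
Starting from C we can reach C, D, G. That is one component of size 3.
Total: 4 components.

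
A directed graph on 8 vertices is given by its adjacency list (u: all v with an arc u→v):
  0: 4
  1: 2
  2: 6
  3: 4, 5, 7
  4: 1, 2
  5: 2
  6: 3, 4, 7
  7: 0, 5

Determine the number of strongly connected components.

1

{0, 1, 2, 3, 4, 5, 6, 7} are all mutually reachable — one SCC of size 8.
That gives 1 strongly connected component.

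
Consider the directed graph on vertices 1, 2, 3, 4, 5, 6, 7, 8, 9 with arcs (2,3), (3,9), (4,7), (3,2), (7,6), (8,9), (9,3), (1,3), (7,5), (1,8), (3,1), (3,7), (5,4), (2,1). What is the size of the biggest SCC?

5

{1, 2, 3, 8, 9} are all mutually reachable — one SCC of size 5.
{4, 5, 7} are all mutually reachable — one SCC of size 3.
{6} is an SCC by itself.
The largest has 5 vertices.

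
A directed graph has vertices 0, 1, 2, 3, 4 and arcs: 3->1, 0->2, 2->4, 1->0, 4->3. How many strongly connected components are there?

{0, 1, 2, 3, 4} are all mutually reachable — one SCC of size 5.
That gives 1 strongly connected component.

1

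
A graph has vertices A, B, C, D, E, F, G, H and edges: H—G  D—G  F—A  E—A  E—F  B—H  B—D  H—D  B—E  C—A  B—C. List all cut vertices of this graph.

B

Removing B increases the component count from 1 to 2, so B is a cut vertex.
By contrast removing H leaves 1 component; it is not a cut vertex. No other vertex is a cut vertex either.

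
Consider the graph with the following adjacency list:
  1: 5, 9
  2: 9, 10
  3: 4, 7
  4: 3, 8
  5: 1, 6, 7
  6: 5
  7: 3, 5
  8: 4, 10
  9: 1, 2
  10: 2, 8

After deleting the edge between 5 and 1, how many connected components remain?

1

5 and 1 are still connected via 5-7-3-4-8-10-2-9-1, so the component count stays at 1.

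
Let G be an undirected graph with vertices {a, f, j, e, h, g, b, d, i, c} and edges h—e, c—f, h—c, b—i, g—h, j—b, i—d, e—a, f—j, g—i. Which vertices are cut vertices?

e, h, i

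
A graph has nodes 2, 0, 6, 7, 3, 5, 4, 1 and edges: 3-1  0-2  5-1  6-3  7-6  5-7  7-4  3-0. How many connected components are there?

Starting from 0 we can reach 0, 1, 2, 3, 4, 5, 6, 7. That is one component of size 8.
Total: 1 component.

1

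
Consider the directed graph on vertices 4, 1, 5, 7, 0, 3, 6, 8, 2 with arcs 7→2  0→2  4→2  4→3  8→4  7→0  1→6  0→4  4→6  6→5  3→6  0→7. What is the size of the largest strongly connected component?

2

{0, 7} are all mutually reachable — one SCC of size 2.
{8} is an SCC by itself.
{5} is an SCC by itself.
{6} is an SCC by itself.
{4} is an SCC by itself.
(and 3 more singleton SCCs)
The largest has 2 vertices.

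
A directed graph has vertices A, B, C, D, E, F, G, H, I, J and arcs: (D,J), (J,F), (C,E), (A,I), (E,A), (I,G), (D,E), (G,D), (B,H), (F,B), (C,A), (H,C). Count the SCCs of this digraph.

1

{A, B, C, D, E, F, G, H, I, J} are all mutually reachable — one SCC of size 10.
That gives 1 strongly connected component.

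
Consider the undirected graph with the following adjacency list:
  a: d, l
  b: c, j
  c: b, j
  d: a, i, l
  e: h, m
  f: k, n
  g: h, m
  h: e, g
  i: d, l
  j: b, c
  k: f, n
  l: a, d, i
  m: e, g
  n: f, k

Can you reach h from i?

The component containing i is {a, d, i, l}, and h is not in it.

No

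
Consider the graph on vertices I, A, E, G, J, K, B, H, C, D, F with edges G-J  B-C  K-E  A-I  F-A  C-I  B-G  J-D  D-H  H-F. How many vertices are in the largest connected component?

9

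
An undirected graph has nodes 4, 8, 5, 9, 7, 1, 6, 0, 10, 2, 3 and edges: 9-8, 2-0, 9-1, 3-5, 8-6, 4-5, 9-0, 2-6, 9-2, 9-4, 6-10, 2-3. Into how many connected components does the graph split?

7 is isolated — a component by itself.
Starting from 0 we can reach 0, 1, 2, 3, 4, 5, 6, 8, 9, 10. That is one component of size 10.
Total: 2 components.

2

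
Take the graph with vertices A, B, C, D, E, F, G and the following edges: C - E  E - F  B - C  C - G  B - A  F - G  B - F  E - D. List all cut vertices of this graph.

Removing B increases the component count from 1 to 2, so B is a cut vertex.
Removing E increases the component count from 1 to 2, so E is a cut vertex.
By contrast removing G leaves 1 component; it is not a cut vertex. No other vertex is a cut vertex either.

B, E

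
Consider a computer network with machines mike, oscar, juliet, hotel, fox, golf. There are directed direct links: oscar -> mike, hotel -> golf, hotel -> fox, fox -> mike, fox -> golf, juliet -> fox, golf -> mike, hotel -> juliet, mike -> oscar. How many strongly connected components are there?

5

{mike, oscar} are all mutually reachable — one SCC of size 2.
{hotel} is an SCC by itself.
{golf} is an SCC by itself.
{juliet} is an SCC by itself.
{fox} is an SCC by itself.
That gives 5 strongly connected components.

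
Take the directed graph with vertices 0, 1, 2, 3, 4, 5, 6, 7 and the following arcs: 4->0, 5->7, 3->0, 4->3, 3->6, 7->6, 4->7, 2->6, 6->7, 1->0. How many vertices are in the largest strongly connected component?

2

{6, 7} are all mutually reachable — one SCC of size 2.
{0} is an SCC by itself.
{5} is an SCC by itself.
{4} is an SCC by itself.
{3} is an SCC by itself.
(and 2 more singleton SCCs)
The largest has 2 vertices.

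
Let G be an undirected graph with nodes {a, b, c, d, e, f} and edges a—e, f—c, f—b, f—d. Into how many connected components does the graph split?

2

Starting from a we can reach a, e. That is one component of size 2.
Starting from b we can reach b, c, d, f. That is one component of size 4.
Total: 2 components.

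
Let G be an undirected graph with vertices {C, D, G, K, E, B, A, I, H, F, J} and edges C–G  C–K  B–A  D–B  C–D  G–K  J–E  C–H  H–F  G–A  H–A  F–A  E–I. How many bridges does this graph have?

2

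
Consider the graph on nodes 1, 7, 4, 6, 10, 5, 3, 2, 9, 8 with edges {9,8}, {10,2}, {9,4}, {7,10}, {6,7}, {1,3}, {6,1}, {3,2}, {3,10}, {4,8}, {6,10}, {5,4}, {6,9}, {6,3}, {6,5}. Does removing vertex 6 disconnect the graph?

Deleting 6 raises the number of components from 1 to 2, so 6 is a cut vertex.

Yes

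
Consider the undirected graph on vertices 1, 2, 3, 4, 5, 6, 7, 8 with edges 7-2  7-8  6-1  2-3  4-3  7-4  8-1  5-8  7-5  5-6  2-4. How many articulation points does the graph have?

Removing 7 increases the component count from 1 to 2, so 7 is a cut vertex.
By contrast removing 1 leaves 1 component; it is not a cut vertex. No other vertex is a cut vertex either.

1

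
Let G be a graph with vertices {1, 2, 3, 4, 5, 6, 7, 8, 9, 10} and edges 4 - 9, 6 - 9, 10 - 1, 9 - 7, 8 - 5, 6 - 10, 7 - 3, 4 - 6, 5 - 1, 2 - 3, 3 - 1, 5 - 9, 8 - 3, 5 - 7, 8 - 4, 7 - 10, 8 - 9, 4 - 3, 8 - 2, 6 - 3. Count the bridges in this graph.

0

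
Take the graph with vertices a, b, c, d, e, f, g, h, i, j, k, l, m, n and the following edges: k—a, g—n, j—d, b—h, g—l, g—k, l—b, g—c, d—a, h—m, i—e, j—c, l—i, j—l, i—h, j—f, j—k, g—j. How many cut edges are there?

4

The edges on the cycle j-d-a-k-j are not bridges since each lies on that cycle.
But removing g—n disconnects g from n; removing f—j disconnects f from j; removing h—m disconnects h from m; removing i—e disconnects i from e — these are bridges.
That makes 4 bridges.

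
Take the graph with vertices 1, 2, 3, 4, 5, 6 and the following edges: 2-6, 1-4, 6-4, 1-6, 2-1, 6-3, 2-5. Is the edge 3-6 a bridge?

Removing 3-6 leaves no path between 3 and 6: the component count goes from 1 to 2. So it is a bridge.

Yes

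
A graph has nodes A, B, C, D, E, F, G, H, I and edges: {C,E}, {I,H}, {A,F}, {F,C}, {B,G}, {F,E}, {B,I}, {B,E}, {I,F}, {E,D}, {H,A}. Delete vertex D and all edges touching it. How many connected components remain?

1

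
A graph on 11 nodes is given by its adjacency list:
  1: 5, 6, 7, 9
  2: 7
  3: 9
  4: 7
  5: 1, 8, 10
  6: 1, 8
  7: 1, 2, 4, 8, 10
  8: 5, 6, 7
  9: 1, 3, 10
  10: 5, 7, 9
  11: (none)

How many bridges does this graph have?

3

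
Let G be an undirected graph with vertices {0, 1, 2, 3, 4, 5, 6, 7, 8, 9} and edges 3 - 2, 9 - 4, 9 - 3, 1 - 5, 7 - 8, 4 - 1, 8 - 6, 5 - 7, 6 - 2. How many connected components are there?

2

0 is isolated — a component by itself.
Starting from 1 we can reach 1, 2, 3, 4, 5, 6, 7, 8, 9. That is one component of size 9.
Total: 2 components.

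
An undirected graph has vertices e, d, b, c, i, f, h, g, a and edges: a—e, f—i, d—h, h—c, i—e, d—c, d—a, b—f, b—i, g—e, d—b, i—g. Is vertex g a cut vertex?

No

Deleting g leaves 1 component (was 1) (its neighbors e, i remain connected to each other), so g is not a cut vertex.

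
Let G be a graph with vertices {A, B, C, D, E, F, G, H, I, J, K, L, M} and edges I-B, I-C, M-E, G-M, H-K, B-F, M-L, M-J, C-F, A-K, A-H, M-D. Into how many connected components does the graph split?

Starting from A we can reach A, H, K. That is one component of size 3.
Starting from B we can reach B, C, F, I. That is one component of size 4.
Starting from D we can reach D, E, G, J, L, M. That is one component of size 6.
Total: 3 components.

3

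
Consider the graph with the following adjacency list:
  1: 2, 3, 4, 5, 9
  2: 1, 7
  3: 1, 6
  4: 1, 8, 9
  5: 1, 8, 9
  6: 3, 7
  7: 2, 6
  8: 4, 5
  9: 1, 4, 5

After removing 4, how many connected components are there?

With 4 gone, the remaining components are: {1, 2, 3, 5, 6, 7, 8, 9}.
That is 1 component.

1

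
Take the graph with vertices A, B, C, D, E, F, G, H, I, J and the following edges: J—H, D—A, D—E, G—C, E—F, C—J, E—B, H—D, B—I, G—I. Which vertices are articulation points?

D, E

Removing D increases the component count from 1 to 2, so D is a cut vertex.
Removing E increases the component count from 1 to 2, so E is a cut vertex.
By contrast removing A leaves 1 component; it is not a cut vertex. No other vertex is a cut vertex either.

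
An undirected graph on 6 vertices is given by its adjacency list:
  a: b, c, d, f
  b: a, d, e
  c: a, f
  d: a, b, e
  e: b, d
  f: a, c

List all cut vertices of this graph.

a

Removing a increases the component count from 1 to 2, so a is a cut vertex.
By contrast removing f leaves 1 component; it is not a cut vertex. No other vertex is a cut vertex either.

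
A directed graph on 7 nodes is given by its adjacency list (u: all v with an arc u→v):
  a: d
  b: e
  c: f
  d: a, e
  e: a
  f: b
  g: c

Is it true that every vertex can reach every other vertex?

No

There is no directed path from c to g, so the graph is not strongly connected.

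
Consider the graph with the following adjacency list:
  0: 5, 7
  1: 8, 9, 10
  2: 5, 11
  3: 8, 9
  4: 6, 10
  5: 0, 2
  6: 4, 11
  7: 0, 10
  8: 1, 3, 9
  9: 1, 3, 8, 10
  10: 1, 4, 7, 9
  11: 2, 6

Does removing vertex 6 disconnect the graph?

Deleting 6 leaves 1 component (was 1) (its neighbors 4, 11 remain connected to each other), so 6 is not a cut vertex.

No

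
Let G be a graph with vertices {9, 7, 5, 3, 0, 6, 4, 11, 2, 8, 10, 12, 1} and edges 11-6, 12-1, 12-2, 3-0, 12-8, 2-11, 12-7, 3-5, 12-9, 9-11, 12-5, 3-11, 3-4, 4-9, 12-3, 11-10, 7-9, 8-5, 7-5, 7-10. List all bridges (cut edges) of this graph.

0-3, 1-12, 11-6

The edges on the cycle 12-3-4-9-12 are not bridges since each lies on that cycle.
But removing 3-0 disconnects 3 from 0; removing 11-6 disconnects 11 from 6; removing 1-12 disconnects 1 from 12 — these are bridges.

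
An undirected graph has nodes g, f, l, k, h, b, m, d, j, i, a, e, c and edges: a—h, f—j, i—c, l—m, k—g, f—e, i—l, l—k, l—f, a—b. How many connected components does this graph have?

d is isolated — a component by itself.
Starting from a we can reach a, b, h. That is one component of size 3.
Starting from c we can reach c, e, f, g, i, j, k, l, m. That is one component of size 9.
Total: 3 components.

3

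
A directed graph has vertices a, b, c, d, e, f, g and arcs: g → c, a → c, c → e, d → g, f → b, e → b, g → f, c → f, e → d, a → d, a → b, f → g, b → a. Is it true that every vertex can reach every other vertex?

From f we can reach every vertex (a, b, c, d, e, f, g), and every vertex can reach f (a, b, c, d, e, f, g). So the whole graph is one strongly connected component.

Yes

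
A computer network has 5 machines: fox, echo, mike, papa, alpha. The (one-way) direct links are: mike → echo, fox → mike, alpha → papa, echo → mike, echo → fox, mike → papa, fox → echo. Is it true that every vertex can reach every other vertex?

No

There is no directed path from alpha to fox, so the graph is not strongly connected.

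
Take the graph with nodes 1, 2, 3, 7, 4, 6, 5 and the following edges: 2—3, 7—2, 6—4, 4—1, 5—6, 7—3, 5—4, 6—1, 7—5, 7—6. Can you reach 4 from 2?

Yes

From 2 we can reach 1, 2, 3, 4, 5, 6, 7, which includes 4.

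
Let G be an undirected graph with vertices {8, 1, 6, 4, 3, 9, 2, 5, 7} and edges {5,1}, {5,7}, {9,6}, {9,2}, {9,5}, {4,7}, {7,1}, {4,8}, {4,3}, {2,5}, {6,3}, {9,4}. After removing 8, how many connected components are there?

1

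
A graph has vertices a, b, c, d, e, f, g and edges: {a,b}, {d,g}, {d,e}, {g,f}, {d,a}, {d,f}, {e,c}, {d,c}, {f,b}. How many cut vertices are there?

Removing d increases the component count from 1 to 2, so d is a cut vertex.
By contrast removing g leaves 1 component; it is not a cut vertex. No other vertex is a cut vertex either.

1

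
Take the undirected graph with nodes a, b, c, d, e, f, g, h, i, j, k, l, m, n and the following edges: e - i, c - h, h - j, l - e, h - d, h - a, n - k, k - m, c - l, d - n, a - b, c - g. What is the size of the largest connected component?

13

f is isolated — a component by itself.
Starting from a we can reach a, b, c, d, e, g, h, i, j, k, l, m, n. That is one component of size 13.
The largest has 13 vertices.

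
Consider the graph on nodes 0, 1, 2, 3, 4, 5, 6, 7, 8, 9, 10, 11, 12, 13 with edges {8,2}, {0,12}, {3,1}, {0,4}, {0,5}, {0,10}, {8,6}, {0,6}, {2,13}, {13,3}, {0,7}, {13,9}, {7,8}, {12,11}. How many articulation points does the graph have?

Removing 0 increases the component count from 1 to 5, so 0 is a cut vertex.
Removing 2 increases the component count from 1 to 2, so 2 is a cut vertex.
Removing 3 increases the component count from 1 to 2, so 3 is a cut vertex.
Likewise 8, 12, 13 are cut vertices.
By contrast removing 1 leaves 1 component; it is not a cut vertex. No other vertex is a cut vertex either.

6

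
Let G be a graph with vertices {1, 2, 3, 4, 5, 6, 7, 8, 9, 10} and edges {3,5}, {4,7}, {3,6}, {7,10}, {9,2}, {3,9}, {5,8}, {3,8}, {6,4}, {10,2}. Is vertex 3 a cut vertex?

Deleting 3 raises the number of components from 2 to 3, so 3 is a cut vertex.

Yes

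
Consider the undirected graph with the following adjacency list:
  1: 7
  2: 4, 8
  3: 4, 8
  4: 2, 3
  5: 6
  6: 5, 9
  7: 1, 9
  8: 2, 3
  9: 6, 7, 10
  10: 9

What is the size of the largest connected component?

Starting from 2 we can reach 2, 3, 4, 8. That is one component of size 4.
Starting from 1 we can reach 1, 5, 6, 7, 9, 10. That is one component of size 6.
The largest has 6 vertices.

6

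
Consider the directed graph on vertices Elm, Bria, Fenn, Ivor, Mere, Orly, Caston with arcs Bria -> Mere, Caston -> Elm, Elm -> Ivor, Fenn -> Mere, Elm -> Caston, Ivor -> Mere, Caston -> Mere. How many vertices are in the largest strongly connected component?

{Elm, Caston} are all mutually reachable — one SCC of size 2.
{Fenn} is an SCC by itself.
{Ivor} is an SCC by itself.
{Mere} is an SCC by itself.
{Bria} is an SCC by itself.
(and 1 more singleton SCC)
The largest has 2 vertices.

2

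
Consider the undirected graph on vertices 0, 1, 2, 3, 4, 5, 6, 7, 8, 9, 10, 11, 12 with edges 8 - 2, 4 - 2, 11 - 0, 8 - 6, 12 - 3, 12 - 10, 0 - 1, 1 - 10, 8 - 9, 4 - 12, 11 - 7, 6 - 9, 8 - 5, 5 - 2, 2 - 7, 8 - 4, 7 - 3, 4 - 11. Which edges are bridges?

none

The edges on the cycle 8-6-9-8 are not bridges since each lies on that cycle.
Every edge lies on some cycle, so there are no bridges.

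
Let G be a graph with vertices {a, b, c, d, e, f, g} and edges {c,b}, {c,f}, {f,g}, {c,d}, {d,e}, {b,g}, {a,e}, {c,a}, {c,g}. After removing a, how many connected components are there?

1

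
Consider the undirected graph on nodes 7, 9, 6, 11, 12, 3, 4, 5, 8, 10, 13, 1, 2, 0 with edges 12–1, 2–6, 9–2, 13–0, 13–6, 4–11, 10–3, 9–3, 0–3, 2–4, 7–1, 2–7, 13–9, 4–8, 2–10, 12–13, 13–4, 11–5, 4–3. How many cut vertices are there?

2

Removing 4 increases the component count from 1 to 3, so 4 is a cut vertex.
Removing 11 increases the component count from 1 to 2, so 11 is a cut vertex.
By contrast removing 13 leaves 1 component; it is not a cut vertex. No other vertex is a cut vertex either.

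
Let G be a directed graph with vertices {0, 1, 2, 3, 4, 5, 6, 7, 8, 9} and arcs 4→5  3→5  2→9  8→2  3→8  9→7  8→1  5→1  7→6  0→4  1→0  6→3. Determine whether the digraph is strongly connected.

No

There is no directed path from 4 to 6, so the graph is not strongly connected.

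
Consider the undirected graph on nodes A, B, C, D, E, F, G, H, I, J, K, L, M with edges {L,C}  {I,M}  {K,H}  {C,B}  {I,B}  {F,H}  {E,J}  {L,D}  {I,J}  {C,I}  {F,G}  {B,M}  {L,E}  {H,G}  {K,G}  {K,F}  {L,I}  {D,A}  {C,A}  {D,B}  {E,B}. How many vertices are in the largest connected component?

9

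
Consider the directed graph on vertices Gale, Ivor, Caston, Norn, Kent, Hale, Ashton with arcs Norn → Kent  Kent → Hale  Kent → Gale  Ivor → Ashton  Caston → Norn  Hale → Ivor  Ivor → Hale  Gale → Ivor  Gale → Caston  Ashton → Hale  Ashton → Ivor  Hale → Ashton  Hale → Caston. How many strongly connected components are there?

1

{Gale, Hale, Ivor, Kent, Norn, Ashton, Caston} are all mutually reachable — one SCC of size 7.
That gives 1 strongly connected component.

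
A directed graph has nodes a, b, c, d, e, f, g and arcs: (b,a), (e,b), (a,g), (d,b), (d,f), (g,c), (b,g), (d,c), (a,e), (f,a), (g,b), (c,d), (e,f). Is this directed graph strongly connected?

Yes

From b we can reach every vertex (a, b, c, d, e, f, g), and every vertex can reach b (a, b, c, d, e, f, g). So the whole graph is one strongly connected component.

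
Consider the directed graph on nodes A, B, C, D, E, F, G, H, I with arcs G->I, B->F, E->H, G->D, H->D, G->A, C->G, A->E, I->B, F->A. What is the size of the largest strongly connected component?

{H} is an SCC by itself.
{E} is an SCC by itself.
{D} is an SCC by itself.
{I} is an SCC by itself.
{A} is an SCC by itself.
(and 4 more singleton SCCs)
The largest has 1 vertex.

1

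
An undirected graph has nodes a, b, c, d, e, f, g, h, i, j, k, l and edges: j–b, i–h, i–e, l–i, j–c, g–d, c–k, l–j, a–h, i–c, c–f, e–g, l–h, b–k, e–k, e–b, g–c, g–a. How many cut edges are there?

2

The edges on the cycle i-e-g-a-h-i are not bridges since each lies on that cycle.
But removing g–d disconnects g from d; removing f–c disconnects f from c — these are bridges.
That makes 2 bridges.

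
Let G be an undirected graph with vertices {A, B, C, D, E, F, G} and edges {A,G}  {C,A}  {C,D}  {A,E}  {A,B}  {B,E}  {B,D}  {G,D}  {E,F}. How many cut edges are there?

1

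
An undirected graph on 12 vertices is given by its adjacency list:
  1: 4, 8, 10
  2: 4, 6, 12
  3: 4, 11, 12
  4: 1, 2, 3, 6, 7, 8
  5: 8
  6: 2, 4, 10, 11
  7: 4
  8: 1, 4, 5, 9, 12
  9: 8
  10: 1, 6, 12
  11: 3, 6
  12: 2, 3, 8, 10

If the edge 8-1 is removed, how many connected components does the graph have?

8 and 1 are still connected via 8-4-1, so the component count stays at 1.

1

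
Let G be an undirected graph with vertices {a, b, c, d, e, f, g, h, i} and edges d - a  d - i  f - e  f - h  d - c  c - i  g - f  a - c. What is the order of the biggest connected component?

4

b is isolated — a component by itself.
Starting from a we can reach a, c, d, i. That is one component of size 4.
Starting from e we can reach e, f, g, h. That is one component of size 4.
The largest has 4 vertices.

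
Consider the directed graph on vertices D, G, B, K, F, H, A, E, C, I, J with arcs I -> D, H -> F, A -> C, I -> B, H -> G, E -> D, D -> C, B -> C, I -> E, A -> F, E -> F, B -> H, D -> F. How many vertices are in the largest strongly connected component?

1

{H} is an SCC by itself.
{I} is an SCC by itself.
{D} is an SCC by itself.
{J} is an SCC by itself.
{K} is an SCC by itself.
(and 6 more singleton SCCs)
The largest has 1 vertex.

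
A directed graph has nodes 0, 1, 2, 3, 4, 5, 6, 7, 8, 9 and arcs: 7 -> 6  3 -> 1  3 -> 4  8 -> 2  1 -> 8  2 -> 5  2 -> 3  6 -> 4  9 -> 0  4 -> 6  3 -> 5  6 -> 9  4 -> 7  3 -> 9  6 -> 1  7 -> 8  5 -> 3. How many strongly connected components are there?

3

{1, 2, 3, 4, 5, 6, 7, 8} are all mutually reachable — one SCC of size 8.
{9} is an SCC by itself.
{0} is an SCC by itself.
That gives 3 strongly connected components.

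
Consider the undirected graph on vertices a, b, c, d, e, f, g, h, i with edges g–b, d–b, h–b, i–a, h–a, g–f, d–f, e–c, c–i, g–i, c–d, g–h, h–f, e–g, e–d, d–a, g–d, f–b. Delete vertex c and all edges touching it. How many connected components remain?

1

With c gone, the remaining components are: {a, b, d, e, f, g, h, i}.
That is 1 component.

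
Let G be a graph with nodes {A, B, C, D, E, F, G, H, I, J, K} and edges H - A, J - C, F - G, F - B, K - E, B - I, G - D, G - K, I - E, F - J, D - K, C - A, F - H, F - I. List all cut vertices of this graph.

Removing F increases the component count from 1 to 2, so F is a cut vertex.
By contrast removing B leaves 1 component; it is not a cut vertex. No other vertex is a cut vertex either.

F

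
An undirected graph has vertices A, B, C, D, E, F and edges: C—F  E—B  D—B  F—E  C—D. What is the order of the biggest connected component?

A is isolated — a component by itself.
Starting from B we can reach B, C, D, E, F. That is one component of size 5.
The largest has 5 vertices.

5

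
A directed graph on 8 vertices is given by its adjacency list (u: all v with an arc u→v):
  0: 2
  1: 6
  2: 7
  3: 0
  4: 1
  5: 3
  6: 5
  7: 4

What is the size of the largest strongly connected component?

{0, 1, 2, 3, 4, 5, 6, 7} are all mutually reachable — one SCC of size 8.
The largest has 8 vertices.

8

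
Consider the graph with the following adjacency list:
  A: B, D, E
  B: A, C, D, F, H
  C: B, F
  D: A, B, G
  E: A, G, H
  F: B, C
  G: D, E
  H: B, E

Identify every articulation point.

B

Removing B increases the component count from 1 to 2, so B is a cut vertex.
By contrast removing C leaves 1 component; it is not a cut vertex. No other vertex is a cut vertex either.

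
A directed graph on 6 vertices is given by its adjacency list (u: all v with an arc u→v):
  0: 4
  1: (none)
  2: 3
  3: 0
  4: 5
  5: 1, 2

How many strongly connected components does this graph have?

2

{0, 2, 3, 4, 5} are all mutually reachable — one SCC of size 5.
{1} is an SCC by itself.
That gives 2 strongly connected components.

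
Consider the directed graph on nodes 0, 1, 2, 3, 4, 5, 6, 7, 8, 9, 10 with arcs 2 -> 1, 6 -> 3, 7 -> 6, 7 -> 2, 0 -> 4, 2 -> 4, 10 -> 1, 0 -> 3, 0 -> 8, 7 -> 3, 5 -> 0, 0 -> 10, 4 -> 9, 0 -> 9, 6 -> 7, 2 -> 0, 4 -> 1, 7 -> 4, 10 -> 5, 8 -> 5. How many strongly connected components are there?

7

{0, 5, 8, 10} are all mutually reachable — one SCC of size 4.
{6, 7} are all mutually reachable — one SCC of size 2.
{4} is an SCC by itself.
{1} is an SCC by itself.
{3} is an SCC by itself.
(and 2 more singleton SCCs)
That gives 7 strongly connected components.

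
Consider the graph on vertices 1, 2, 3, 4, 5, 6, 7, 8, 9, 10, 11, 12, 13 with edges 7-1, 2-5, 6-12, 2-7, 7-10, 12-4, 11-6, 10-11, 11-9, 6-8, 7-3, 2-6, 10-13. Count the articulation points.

Removing 2 increases the component count from 1 to 2, so 2 is a cut vertex.
Removing 6 increases the component count from 1 to 3, so 6 is a cut vertex.
Removing 7 increases the component count from 1 to 3, so 7 is a cut vertex.
Likewise 10, 11, 12 are cut vertices.
By contrast removing 1 leaves 1 component; it is not a cut vertex. No other vertex is a cut vertex either.

6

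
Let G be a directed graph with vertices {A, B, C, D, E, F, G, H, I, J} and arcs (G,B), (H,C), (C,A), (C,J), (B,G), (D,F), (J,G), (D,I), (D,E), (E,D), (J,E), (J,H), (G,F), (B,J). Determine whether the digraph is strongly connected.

No

There is no directed path from I to J, so the graph is not strongly connected.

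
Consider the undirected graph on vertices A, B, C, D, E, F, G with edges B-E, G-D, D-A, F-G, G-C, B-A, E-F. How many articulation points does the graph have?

Removing G increases the component count from 1 to 2, so G is a cut vertex.
By contrast removing E leaves 1 component; it is not a cut vertex. No other vertex is a cut vertex either.

1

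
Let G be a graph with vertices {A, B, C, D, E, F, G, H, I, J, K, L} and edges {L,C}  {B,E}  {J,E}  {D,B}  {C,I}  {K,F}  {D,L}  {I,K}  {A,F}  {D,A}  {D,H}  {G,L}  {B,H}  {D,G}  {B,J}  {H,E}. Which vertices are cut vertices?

D

Removing D increases the component count from 1 to 2, so D is a cut vertex.
By contrast removing I leaves 1 component; it is not a cut vertex. No other vertex is a cut vertex either.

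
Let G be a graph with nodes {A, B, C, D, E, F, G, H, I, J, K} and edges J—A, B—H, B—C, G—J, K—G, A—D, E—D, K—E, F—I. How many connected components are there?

3

Starting from F we can reach F, I. That is one component of size 2.
Starting from B we can reach B, C, H. That is one component of size 3.
Starting from A we can reach A, D, E, G, J, K. That is one component of size 6.
Total: 3 components.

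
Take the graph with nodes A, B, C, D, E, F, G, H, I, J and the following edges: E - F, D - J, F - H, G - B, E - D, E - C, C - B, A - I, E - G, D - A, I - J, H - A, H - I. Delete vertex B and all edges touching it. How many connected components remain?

1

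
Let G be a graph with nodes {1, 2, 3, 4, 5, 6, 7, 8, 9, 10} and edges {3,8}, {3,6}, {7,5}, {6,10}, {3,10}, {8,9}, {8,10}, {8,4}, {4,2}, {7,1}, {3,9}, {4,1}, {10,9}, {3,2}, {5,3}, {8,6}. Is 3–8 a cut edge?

After removing 3–8, the path 3-10-8 still connects them, so the edge is not a bridge.

No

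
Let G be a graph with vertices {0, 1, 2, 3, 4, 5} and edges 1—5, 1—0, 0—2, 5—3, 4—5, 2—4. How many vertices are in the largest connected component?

Starting from 0 we can reach 0, 1, 2, 3, 4, 5. That is one component of size 6.
The largest has 6 vertices.

6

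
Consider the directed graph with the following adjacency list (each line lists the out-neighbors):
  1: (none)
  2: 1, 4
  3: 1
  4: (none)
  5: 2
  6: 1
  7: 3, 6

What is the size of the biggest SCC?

{6} is an SCC by itself.
{2} is an SCC by itself.
{1} is an SCC by itself.
{3} is an SCC by itself.
{7} is an SCC by itself.
(and 2 more singleton SCCs)
The largest has 1 vertex.

1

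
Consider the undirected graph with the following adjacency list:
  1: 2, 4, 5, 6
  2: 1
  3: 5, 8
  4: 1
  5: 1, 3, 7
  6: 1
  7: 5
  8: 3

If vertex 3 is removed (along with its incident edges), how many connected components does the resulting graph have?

With 3 gone, the remaining components are: {8}; {1, 2, 4, 5, 6, 7}.
That is 2 components.

2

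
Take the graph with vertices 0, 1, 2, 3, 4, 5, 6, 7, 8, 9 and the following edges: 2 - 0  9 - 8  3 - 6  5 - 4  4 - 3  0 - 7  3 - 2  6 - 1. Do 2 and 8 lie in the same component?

No

The component containing 2 is {0, 1, 2, 3, 4, 5, 6, 7}, and 8 is not in it.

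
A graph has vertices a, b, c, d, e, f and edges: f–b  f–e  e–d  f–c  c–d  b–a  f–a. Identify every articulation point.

f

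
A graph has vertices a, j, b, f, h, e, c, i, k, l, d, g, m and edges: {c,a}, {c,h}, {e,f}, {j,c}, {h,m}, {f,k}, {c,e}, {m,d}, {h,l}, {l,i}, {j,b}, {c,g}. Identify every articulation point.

Removing c increases the component count from 1 to 5, so c is a cut vertex.
Removing e increases the component count from 1 to 2, so e is a cut vertex.
Removing f increases the component count from 1 to 2, so f is a cut vertex.
Likewise h, j, l, m are cut vertices.
By contrast removing k leaves 1 component; it is not a cut vertex. No other vertex is a cut vertex either.

c, e, f, h, j, l, m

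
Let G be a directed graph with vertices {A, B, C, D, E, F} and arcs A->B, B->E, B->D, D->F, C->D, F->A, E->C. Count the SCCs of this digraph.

1

{A, B, C, D, E, F} are all mutually reachable — one SCC of size 6.
That gives 1 strongly connected component.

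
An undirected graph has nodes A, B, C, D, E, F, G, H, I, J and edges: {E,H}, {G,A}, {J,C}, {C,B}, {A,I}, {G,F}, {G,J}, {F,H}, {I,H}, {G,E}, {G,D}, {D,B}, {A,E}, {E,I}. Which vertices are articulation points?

G

Removing G increases the component count from 1 to 2, so G is a cut vertex.
By contrast removing H leaves 1 component; it is not a cut vertex. No other vertex is a cut vertex either.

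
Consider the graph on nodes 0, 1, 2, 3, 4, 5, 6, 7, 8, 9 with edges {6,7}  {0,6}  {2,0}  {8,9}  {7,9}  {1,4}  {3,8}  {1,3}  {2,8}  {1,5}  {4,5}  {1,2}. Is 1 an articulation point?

Yes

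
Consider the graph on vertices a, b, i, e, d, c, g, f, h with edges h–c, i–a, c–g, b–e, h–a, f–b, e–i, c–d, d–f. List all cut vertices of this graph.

c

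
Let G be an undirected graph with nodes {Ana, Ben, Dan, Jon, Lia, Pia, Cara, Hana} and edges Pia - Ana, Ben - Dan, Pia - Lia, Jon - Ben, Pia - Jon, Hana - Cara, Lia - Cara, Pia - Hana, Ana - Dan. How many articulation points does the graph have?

1

Removing Pia increases the component count from 1 to 2, so Pia is a cut vertex.
By contrast removing Hana leaves 1 component; it is not a cut vertex. No other vertex is a cut vertex either.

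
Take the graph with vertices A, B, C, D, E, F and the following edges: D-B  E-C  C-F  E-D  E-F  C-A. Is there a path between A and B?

Yes

From A we can reach A, B, C, D, E, F, which includes B.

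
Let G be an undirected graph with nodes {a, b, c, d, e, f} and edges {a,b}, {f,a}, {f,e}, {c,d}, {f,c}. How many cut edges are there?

5

removing f–e disconnects f from e; removing c–f disconnects c from f; removing c–d disconnects c from d; removing b–a disconnects b from a — these are bridges.
In total 5 edges are bridges.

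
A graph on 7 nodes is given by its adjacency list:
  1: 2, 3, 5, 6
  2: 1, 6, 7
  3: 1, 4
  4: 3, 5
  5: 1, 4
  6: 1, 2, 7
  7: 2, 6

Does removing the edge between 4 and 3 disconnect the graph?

After removing 4-3, the path 4-5-1-3 still connects them, so the edge is not a bridge.

No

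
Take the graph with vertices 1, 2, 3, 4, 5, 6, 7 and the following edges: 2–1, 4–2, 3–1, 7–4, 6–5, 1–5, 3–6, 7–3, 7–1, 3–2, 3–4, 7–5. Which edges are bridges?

The edges on the cycle 3-4-2-1-5-6-3 are not bridges since each lies on that cycle.
Every edge lies on some cycle, so there are no bridges.

none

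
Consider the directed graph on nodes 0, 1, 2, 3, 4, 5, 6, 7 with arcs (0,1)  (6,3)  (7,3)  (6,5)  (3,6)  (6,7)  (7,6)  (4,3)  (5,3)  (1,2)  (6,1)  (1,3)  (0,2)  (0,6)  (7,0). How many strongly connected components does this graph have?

3

{0, 1, 3, 5, 6, 7} are all mutually reachable — one SCC of size 6.
{4} is an SCC by itself.
{2} is an SCC by itself.
That gives 3 strongly connected components.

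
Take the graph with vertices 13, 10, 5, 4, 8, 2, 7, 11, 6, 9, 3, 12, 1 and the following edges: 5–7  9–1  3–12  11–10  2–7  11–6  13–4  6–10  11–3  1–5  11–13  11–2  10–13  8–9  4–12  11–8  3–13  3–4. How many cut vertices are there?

1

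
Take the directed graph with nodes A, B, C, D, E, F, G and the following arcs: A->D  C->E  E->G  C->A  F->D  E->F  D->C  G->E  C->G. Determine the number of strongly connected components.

2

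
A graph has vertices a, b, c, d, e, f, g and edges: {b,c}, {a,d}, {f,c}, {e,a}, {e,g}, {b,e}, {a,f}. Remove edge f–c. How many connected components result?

f and c are still connected via f-a-e-b-c, so the component count stays at 1.

1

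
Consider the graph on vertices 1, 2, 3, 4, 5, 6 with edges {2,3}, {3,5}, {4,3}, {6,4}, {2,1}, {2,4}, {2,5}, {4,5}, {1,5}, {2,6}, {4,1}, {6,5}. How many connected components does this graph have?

1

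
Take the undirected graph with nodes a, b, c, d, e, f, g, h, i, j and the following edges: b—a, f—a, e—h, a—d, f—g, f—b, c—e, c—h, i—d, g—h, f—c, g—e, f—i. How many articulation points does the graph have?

1

Removing f increases the component count from 2 to 3, so f is a cut vertex.
By contrast removing c leaves 2 components; it is not a cut vertex. No other vertex is a cut vertex either.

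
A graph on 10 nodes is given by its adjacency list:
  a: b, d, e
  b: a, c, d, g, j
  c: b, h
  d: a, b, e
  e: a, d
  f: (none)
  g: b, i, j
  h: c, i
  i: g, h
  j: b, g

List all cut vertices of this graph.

b

Removing b increases the component count from 2 to 3, so b is a cut vertex.
By contrast removing c leaves 2 components; it is not a cut vertex. No other vertex is a cut vertex either.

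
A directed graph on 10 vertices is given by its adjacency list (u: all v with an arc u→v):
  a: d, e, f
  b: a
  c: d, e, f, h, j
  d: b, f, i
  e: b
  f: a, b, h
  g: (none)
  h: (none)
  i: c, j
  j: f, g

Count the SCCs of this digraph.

3

{a, b, c, d, e, f, i, j} are all mutually reachable — one SCC of size 8.
{h} is an SCC by itself.
{g} is an SCC by itself.
That gives 3 strongly connected components.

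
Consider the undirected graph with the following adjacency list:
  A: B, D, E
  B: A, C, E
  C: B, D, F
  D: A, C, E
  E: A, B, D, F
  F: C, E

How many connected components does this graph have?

Starting from A we can reach A, B, C, D, E, F. That is one component of size 6.
Total: 1 component.

1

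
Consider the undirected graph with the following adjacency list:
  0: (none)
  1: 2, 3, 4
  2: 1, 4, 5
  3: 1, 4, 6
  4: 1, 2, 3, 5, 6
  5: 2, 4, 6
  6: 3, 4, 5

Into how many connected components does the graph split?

2

0 is isolated — a component by itself.
Starting from 1 we can reach 1, 2, 3, 4, 5, 6. That is one component of size 6.
Total: 2 components.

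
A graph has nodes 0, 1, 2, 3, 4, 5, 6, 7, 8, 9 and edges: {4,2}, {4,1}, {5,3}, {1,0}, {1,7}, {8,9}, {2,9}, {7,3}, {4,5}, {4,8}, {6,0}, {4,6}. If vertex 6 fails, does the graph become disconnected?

Deleting 6 leaves 1 component (was 1) (its neighbors 0, 4 remain connected to each other), so 6 is not a cut vertex.

No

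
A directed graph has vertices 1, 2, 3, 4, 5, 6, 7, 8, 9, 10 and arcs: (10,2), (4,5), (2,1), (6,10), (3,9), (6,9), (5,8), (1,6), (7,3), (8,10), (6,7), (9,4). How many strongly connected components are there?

1

{1, 2, 3, 4, 5, 6, 7, 8, 9, 10} are all mutually reachable — one SCC of size 10.
That gives 1 strongly connected component.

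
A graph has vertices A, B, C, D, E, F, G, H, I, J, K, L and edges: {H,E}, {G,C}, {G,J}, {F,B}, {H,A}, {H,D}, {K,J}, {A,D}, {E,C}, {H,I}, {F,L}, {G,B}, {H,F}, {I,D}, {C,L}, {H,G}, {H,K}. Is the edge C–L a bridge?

After removing C–L, the path C-E-H-F-L still connects them, so the edge is not a bridge.

No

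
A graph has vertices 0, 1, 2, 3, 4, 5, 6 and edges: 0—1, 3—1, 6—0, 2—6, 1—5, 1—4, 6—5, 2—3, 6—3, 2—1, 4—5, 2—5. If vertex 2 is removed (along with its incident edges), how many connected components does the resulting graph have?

With 2 gone, the remaining components are: {0, 1, 3, 4, 5, 6}.
That is 1 component.

1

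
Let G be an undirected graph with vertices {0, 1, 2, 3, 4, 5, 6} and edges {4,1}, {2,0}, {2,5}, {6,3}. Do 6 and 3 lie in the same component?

From 6 we can reach 3, 6, which includes 3.

Yes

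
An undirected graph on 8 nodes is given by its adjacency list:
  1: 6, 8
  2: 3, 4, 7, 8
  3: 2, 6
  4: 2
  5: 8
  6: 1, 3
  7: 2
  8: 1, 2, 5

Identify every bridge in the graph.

The edges on the cycle 1-8-2-3-6-1 are not bridges since each lies on that cycle.
But removing 8-5 disconnects 8 from 5; removing 2-7 disconnects 2 from 7; removing 2-4 disconnects 2 from 4 — these are bridges.

2-4, 2-7, 5-8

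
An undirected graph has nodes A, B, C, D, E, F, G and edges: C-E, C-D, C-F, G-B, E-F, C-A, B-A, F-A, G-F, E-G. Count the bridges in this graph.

1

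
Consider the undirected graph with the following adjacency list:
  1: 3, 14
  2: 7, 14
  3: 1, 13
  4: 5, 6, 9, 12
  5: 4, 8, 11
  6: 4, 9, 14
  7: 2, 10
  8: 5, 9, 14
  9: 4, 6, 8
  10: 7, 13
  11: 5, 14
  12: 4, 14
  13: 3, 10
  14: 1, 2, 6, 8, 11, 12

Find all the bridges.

none

The edges on the cycle 14-12-4-6-14 are not bridges since each lies on that cycle.
Every edge lies on some cycle, so there are no bridges.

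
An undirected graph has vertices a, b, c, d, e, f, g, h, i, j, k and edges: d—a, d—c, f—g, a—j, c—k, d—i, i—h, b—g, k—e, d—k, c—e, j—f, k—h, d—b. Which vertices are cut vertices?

d

Removing d increases the component count from 1 to 2, so d is a cut vertex.
By contrast removing i leaves 1 component; it is not a cut vertex. No other vertex is a cut vertex either.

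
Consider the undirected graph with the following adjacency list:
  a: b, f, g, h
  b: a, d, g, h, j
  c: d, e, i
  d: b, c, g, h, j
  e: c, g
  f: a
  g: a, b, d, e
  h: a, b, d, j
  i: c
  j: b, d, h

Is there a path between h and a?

Yes

From h we can reach a, b, c, d, e, f, g, h, i, j, which includes a.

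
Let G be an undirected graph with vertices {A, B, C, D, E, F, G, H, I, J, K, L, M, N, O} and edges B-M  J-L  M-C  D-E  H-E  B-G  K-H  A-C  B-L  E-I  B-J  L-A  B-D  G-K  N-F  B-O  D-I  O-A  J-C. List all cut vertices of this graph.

Removing B increases the component count from 2 to 3, so B is a cut vertex.
By contrast removing O leaves 2 components; it is not a cut vertex. No other vertex is a cut vertex either.

B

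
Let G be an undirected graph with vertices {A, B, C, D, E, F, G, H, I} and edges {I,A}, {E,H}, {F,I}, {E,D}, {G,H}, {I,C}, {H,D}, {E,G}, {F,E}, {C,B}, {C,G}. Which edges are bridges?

A-I, B-C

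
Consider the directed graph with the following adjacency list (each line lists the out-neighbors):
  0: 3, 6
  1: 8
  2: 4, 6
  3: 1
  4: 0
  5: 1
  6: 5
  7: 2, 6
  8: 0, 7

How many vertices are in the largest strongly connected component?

9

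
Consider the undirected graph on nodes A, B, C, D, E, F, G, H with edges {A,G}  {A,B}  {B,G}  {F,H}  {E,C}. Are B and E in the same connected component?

The component containing B is {A, B, G}, and E is not in it.

No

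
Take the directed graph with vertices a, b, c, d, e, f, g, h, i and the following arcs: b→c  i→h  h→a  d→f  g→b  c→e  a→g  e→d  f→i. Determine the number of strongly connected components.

1

{a, b, c, d, e, f, g, h, i} are all mutually reachable — one SCC of size 9.
That gives 1 strongly connected component.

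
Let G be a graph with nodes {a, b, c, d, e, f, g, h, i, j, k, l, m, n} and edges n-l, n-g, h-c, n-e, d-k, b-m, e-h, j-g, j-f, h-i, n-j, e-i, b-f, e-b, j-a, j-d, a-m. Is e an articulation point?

Yes

Deleting e raises the number of components from 1 to 2, so e is a cut vertex.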